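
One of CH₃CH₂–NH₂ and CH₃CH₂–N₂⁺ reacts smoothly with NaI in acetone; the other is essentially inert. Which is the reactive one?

CH₃CH₂–N₂⁺

From CH₃CH₂–NH₂ the departing group would be NH₂⁻ (pKₐ(NH₃) ≈ 38). Extremely strong base; never a leaving group.
From CH₃CH₂–N₂⁺ the leaving group is N₂ (no meaningful conjugate acid; N₂ departs as an exceptionally stable neutral molecule).
(In practice CH₃CH₂–N₂⁺ is made from CH₃CH₂–NH₂ by diazotisation (NaNO₂ / HCl, 0 °C), generating a diazonium salt that expels N₂.)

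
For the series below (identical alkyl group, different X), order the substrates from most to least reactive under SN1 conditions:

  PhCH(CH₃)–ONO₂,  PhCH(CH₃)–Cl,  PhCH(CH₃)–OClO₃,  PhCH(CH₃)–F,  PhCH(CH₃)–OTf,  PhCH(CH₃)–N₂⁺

Identical carbon frameworks mean the comparison reduces to leaving-group quality.
Rank by basicity of the departing species: weakest base leaves most easily.
PhCH(CH₃)–N₂⁺ loses N₂: no meaningful conjugate acid; N₂ departs as an exceptionally stable neutral molecule
PhCH(CH₃)–OTf loses OTf⁻: pKₐ(CF₃SO₃H (triflic acid)) ≈ -14
PhCH(CH₃)–OClO₃ loses ClO₄⁻: pKₐ(HClO₄) ≈ -10
PhCH(CH₃)–Cl loses Cl⁻: pKₐ(HCl) ≈ -7
PhCH(CH₃)–ONO₂ loses NO₃⁻: pKₐ(HNO₃) ≈ -1.3
PhCH(CH₃)–F loses F⁻: pKₐ(HF) ≈ 3.2

PhCH(CH₃)–N₂⁺ > PhCH(CH₃)–OTf > PhCH(CH₃)–OClO₃ > PhCH(CH₃)–Cl > PhCH(CH₃)–ONO₂ > PhCH(CH₃)–F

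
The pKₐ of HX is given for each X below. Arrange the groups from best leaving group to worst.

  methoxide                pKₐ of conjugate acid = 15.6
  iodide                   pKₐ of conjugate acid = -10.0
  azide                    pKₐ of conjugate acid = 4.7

Lower conjugate-acid pKₐ ⇒ weaker base ⇒ better leaving group.
Sorting by the given values: iodide (-10.0), azide (4.7), methoxide (15.6).

iodide > azide > methoxide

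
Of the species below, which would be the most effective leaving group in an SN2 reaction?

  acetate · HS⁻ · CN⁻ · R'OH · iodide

iodide: pKₐ(HI) ≈ -10
R'OH: pKₐ(R'OH₂⁺) ≈ -2.4
acetate: pKₐ(CH₃COOH) ≈ 4.8
HS⁻: pKₐ(H₂S) ≈ 7
CN⁻: pKₐ(HCN) ≈ 9.2

iodide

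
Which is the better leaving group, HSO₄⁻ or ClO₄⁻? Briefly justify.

ClO₄⁻ is the better leaving group.
pKₐ(HClO₄) ≈ -10 versus pKₐ(H₂SO₄) ≈ -3: ClO₄⁻ is the much weaker base.
Extremely weak base; rarely used for safety reasons.

ClO₄⁻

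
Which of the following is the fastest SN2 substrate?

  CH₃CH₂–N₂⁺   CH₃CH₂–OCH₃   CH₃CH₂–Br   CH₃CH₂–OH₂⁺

CH₃CH₂–N₂⁺

With the same alkyl group throughout, only the leaving group differentiates the rates.
The more stable X⁻ (or X) is on its own — i.e. the weaker a base it is — the better a leaving group it makes.
CH₃CH₂–N₂⁺ loses N₂: no meaningful conjugate acid; N₂ departs as an exceptionally stable neutral molecule
CH₃CH₂–Br loses Br⁻: pKₐ(HBr) ≈ -9
CH₃CH₂–OH₂⁺ loses H₂O: pKₐ(H₃O⁺) ≈ -1.7
CH₃CH₂–OCH₃ loses CH₃O⁻: pKₐ(CH₃OH) ≈ 15.5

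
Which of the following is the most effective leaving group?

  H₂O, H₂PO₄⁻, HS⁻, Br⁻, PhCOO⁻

Br⁻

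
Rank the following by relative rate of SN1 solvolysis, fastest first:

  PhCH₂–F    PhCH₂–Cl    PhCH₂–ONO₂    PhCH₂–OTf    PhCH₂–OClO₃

PhCH₂–OTf > PhCH₂–OClO₃ > PhCH₂–Cl > PhCH₂–ONO₂ > PhCH₂–F

Identical carbon frameworks mean the comparison reduces to leaving-group quality.
Rank by basicity of the departing species: weakest base leaves most easily.
PhCH₂–OTf loses OTf⁻: pKₐ(CF₃SO₃H (triflic acid)) ≈ -14
PhCH₂–OClO₃ loses ClO₄⁻: pKₐ(HClO₄) ≈ -10
PhCH₂–Cl loses Cl⁻: pKₐ(HCl) ≈ -7
PhCH₂–ONO₂ loses NO₃⁻: pKₐ(HNO₃) ≈ -1.3
PhCH₂–F loses F⁻: pKₐ(HF) ≈ 3.2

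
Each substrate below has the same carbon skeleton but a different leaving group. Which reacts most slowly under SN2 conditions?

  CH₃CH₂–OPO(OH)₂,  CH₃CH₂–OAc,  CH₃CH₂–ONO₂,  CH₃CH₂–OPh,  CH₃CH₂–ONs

CH₃CH₂–OPh

With the same alkyl group throughout, only the leaving group differentiates the rates.
Rank by basicity of the departing species: weakest base leaves most easily.
CH₃CH₂–ONs loses ONs⁻: pKₐ(p-O₂NC₆H₄SO₃H) ≈ -3.5
CH₃CH₂–ONO₂ loses NO₃⁻: pKₐ(HNO₃) ≈ -1.3
CH₃CH₂–OPO(OH)₂ loses H₂PO₄⁻: pKₐ(H₃PO₄) ≈ 2.1
CH₃CH₂–OAc loses AcO⁻: pKₐ(CH₃COOH) ≈ 4.8
CH₃CH₂–OPh loses PhO⁻: pKₐ(C₆H₅OH (phenol)) ≈ 10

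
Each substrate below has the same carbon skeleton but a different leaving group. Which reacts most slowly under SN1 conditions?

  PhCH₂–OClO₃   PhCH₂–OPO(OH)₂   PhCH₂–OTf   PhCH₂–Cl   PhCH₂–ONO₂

PhCH₂–OPO(OH)₂

Identical carbon frameworks mean the comparison reduces to leaving-group quality.
The more stable X⁻ (or X) is on its own — i.e. the weaker a base it is — the better a leaving group it makes.
PhCH₂–OTf loses OTf⁻: pKₐ(CF₃SO₃H (triflic acid)) ≈ -14
PhCH₂–OClO₃ loses ClO₄⁻: pKₐ(HClO₄) ≈ -10
PhCH₂–Cl loses Cl⁻: pKₐ(HCl) ≈ -7
PhCH₂–ONO₂ loses NO₃⁻: pKₐ(HNO₃) ≈ -1.3
PhCH₂–OPO(OH)₂ loses H₂PO₄⁻: pKₐ(H₃PO₄) ≈ 2.1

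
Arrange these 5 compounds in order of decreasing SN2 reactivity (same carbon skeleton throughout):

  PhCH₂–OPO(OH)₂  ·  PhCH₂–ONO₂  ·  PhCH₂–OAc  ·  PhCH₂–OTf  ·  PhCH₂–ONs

The skeletons are identical, so relative rate is governed entirely by leaving-group ability.
The more stable X⁻ (or X) is on its own — i.e. the weaker a base it is — the better a leaving group it makes.
PhCH₂–OTf loses OTf⁻: pKₐ(CF₃SO₃H (triflic acid)) ≈ -14
PhCH₂–ONs loses ONs⁻: pKₐ(p-O₂NC₆H₄SO₃H) ≈ -3.5
PhCH₂–ONO₂ loses NO₃⁻: pKₐ(HNO₃) ≈ -1.3
PhCH₂–OPO(OH)₂ loses H₂PO₄⁻: pKₐ(H₃PO₄) ≈ 2.1
PhCH₂–OAc loses AcO⁻: pKₐ(CH₃COOH) ≈ 4.8

PhCH₂–OTf > PhCH₂–ONs > PhCH₂–ONO₂ > PhCH₂–OPO(OH)₂ > PhCH₂–OAc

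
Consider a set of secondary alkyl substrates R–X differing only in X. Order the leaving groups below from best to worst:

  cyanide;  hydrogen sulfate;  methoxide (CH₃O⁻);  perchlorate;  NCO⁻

Rank by basicity of the departing species: weakest base leaves most easily.
perchlorate: pKₐ(HClO₄) ≈ -10
hydrogen sulfate: pKₐ(H₂SO₄) ≈ -3 — conjugate base of a strong mineral acid
NCO⁻: pKₐ(HOCN) ≈ 3.5 — resonance between N and O
cyanide: pKₐ(HCN) ≈ 9.2
methoxide (CH₃O⁻): pKₐ(CH₃OH) ≈ 15.5

perchlorate > hydrogen sulfate > NCO⁻ > cyanide > methoxide (CH₃O⁻)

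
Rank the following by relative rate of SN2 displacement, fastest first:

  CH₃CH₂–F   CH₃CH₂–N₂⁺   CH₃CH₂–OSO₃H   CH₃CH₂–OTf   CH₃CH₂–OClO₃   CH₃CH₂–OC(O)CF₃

Identical carbon frameworks mean the comparison reduces to leaving-group quality.
Rank by basicity of the departing species: weakest base leaves most easily.
CH₃CH₂–N₂⁺ loses N₂: no meaningful conjugate acid; N₂ departs as an exceptionally stable neutral molecule
CH₃CH₂–OTf loses OTf⁻: pKₐ(CF₃SO₃H (triflic acid)) ≈ -14
CH₃CH₂–OClO₃ loses ClO₄⁻: pKₐ(HClO₄) ≈ -10
CH₃CH₂–OSO₃H loses HSO₄⁻: pKₐ(H₂SO₄) ≈ -3
CH₃CH₂–OC(O)CF₃ loses CF₃COO⁻: pKₐ(CF₃COOH) ≈ 0.2
CH₃CH₂–F loses F⁻: pKₐ(HF) ≈ 3.2

CH₃CH₂–N₂⁺ > CH₃CH₂–OTf > CH₃CH₂–OClO₃ > CH₃CH₂–OSO₃H > CH₃CH₂–OC(O)CF₃ > CH₃CH₂–F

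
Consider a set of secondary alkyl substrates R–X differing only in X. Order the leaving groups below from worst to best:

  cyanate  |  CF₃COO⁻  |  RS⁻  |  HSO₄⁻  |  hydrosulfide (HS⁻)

RS⁻ < hydrosulfide (HS⁻) < cyanate < CF₃COO⁻ < HSO₄⁻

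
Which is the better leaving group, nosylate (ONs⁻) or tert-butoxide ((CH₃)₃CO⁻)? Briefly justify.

nosylate (ONs⁻) is the better leaving group.
pKₐ(p-O₂NC₆H₄SO₃H) ≈ -3.5 versus pKₐ(t-BuOH) ≈ 18: nosylate (ONs⁻) is the much weaker base.
P-nitro group further stabilises the sulfonate.

nosylate (ONs⁻)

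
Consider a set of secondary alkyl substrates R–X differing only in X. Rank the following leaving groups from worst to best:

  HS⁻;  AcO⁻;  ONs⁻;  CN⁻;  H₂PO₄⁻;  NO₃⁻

ONs⁻: pKₐ(p-O₂NC₆H₄SO₃H) ≈ -3.5
NO₃⁻: pKₐ(HNO₃) ≈ -1.3
H₂PO₄⁻: pKₐ(H₃PO₄) ≈ 2.1 — moderate base; biological leaving group after further activation
AcO⁻: pKₐ(CH₃COOH) ≈ 4.8
HS⁻: pKₐ(H₂S) ≈ 7
CN⁻: pKₐ(HCN) ≈ 9.2
The question asks for worst first, so the sequence is read in increasing leaving-group ability.

CN⁻ < HS⁻ < AcO⁻ < H₂PO₄⁻ < NO₃⁻ < ONs⁻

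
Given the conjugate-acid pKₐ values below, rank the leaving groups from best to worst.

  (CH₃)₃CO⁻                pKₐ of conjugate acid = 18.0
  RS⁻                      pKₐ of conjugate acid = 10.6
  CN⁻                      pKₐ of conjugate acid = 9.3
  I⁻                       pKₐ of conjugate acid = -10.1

Lower conjugate-acid pKₐ ⇒ weaker base ⇒ better leaving group.
Sorting by the given values: I⁻ (-10.1), CN⁻ (9.3), RS⁻ (10.6), (CH₃)₃CO⁻ (18.0).

I⁻ > CN⁻ > RS⁻ > (CH₃)₃CO⁻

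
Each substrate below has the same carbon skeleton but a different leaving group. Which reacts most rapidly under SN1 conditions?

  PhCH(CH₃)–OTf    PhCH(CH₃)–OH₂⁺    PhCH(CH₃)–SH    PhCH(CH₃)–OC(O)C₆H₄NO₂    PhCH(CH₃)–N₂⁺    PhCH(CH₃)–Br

PhCH(CH₃)–N₂⁺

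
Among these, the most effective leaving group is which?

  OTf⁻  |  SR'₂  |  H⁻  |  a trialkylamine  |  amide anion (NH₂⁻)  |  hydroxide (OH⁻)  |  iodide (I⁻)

Rank by basicity of the departing species: weakest base leaves most easily.
OTf⁻: pKₐ(CF₃SO₃H (triflic acid)) ≈ -14
iodide (I⁻): pKₐ(HI) ≈ -10
SR'₂: pKₐ(R'₂SH⁺) ≈ -7
a trialkylamine: pKₐ(R'₃NH⁺) ≈ 10.7
hydroxide (OH⁻): pKₐ(H₂O) ≈ 15.7
H⁻: pKₐ(H₂) ≈ 36
amide anion (NH₂⁻): pKₐ(NH₃) ≈ 38

OTf⁻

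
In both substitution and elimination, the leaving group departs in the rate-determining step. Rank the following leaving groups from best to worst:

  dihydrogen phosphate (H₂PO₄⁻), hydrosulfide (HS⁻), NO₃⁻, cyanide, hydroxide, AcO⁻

NO₃⁻ > dihydrogen phosphate (H₂PO₄⁻) > AcO⁻ > hydrosulfide (HS⁻) > cyanide > hydroxide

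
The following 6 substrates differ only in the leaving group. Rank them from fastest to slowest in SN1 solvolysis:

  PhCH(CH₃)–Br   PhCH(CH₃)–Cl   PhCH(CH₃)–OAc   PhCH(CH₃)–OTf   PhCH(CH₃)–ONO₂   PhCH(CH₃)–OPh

Identical carbon frameworks mean the comparison reduces to leaving-group quality.
Rank by basicity of the departing species: weakest base leaves most easily.
PhCH(CH₃)–OTf loses OTf⁻: pKₐ(CF₃SO₃H (triflic acid)) ≈ -14
PhCH(CH₃)–Br loses Br⁻: pKₐ(HBr) ≈ -9
PhCH(CH₃)–Cl loses Cl⁻: pKₐ(HCl) ≈ -7
PhCH(CH₃)–ONO₂ loses NO₃⁻: pKₐ(HNO₃) ≈ -1.3
PhCH(CH₃)–OAc loses AcO⁻: pKₐ(CH₃COOH) ≈ 4.8
PhCH(CH₃)–OPh loses PhO⁻: pKₐ(C₆H₅OH (phenol)) ≈ 10

PhCH(CH₃)–OTf > PhCH(CH₃)–Br > PhCH(CH₃)–Cl > PhCH(CH₃)–ONO₂ > PhCH(CH₃)–OAc > PhCH(CH₃)–OPh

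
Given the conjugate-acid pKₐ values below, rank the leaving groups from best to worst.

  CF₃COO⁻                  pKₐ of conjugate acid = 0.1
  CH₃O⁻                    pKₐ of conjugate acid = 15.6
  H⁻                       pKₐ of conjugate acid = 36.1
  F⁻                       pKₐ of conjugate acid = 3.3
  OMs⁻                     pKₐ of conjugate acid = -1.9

Lower conjugate-acid pKₐ ⇒ weaker base ⇒ better leaving group.
Sorting by the given values: OMs⁻ (-1.9), CF₃COO⁻ (0.1), F⁻ (3.3), CH₃O⁻ (15.6), H⁻ (36.1).

OMs⁻ > CF₃COO⁻ > F⁻ > CH₃O⁻ > H⁻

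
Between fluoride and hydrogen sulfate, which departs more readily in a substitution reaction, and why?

hydrogen sulfate is the better leaving group.
pKₐ(H₂SO₄) ≈ -3 versus pKₐ(HF) ≈ 3.2: hydrogen sulfate is the much weaker base.
Conjugate base of a strong mineral acid.

hydrogen sulfate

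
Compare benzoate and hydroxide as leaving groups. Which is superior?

benzoate is the better leaving group.
pKₐ(C₆H₅COOH) ≈ 4.2 versus pKₐ(H₂O) ≈ 15.7: benzoate is the much weaker base.
Aryl carboxylate.

benzoate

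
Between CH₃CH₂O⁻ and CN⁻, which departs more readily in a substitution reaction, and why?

CN⁻

CN⁻ is the better leaving group.
pKₐ(HCN) ≈ 9.2 versus pKₐ(CH₃CH₂OH) ≈ 16: CN⁻ is the much weaker base.
Sp carbon stabilises the charge somewhat, but still a poor LG.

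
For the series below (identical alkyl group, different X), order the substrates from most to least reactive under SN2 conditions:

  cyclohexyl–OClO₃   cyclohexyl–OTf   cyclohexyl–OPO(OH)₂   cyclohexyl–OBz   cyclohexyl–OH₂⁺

cyclohexyl–OTf > cyclohexyl–OClO₃ > cyclohexyl–OH₂⁺ > cyclohexyl–OPO(OH)₂ > cyclohexyl–OBz

Same R in every case — rank the leaving groups.
Leaving-group ability tracks the stability of the departed species; conjugate-acid pKₐ is the usual yardstick (lower pKₐ → better LG).
cyclohexyl–OTf loses OTf⁻: pKₐ(CF₃SO₃H (triflic acid)) ≈ -14
cyclohexyl–OClO₃ loses ClO₄⁻: pKₐ(HClO₄) ≈ -10
cyclohexyl–OH₂⁺ loses H₂O: pKₐ(H₃O⁺) ≈ -1.7
cyclohexyl–OPO(OH)₂ loses H₂PO₄⁻: pKₐ(H₃PO₄) ≈ 2.1
cyclohexyl–OBz loses PhCOO⁻: pKₐ(C₆H₅COOH) ≈ 4.2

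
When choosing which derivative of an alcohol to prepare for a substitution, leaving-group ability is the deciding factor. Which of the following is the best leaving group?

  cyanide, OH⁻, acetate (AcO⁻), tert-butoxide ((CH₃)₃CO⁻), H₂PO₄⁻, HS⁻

Rank by basicity of the departing species: weakest base leaves most easily.
H₂PO₄⁻: pKₐ(H₃PO₄) ≈ 2.1
acetate (AcO⁻): pKₐ(CH₃COOH) ≈ 4.8
HS⁻: pKₐ(H₂S) ≈ 7
cyanide: pKₐ(HCN) ≈ 9.2
OH⁻: pKₐ(H₂O) ≈ 15.7
tert-butoxide ((CH₃)₃CO⁻): pKₐ(t-BuOH) ≈ 18

H₂PO₄⁻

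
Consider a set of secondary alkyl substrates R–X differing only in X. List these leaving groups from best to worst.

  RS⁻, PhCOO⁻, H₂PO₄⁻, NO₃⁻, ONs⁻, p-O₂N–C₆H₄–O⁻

ONs⁻ > NO₃⁻ > H₂PO₄⁻ > PhCOO⁻ > p-O₂N–C₆H₄–O⁻ > RS⁻

The more stable X⁻ (or X) is on its own — i.e. the weaker a base it is — the better a leaving group it makes.
ONs⁻: pKₐ(p-O₂NC₆H₄SO₃H) ≈ -3.5
NO₃⁻: pKₐ(HNO₃) ≈ -1.3
H₂PO₄⁻: pKₐ(H₃PO₄) ≈ 2.1
PhCOO⁻: pKₐ(C₆H₅COOH) ≈ 4.2
p-O₂N–C₆H₄–O⁻: pKₐ(p-nitrophenol) ≈ 7.2
RS⁻: pKₐ(RSH (a thiol)) ≈ 10.5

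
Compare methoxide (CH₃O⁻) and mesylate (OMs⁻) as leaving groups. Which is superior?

mesylate (OMs⁻) is the better leaving group.
pKₐ(CH₃SO₃H (MsOH)) ≈ -1.9 versus pKₐ(CH₃OH) ≈ 15.5: mesylate (OMs⁻) is the much weaker base.
Resonance-delocalised alkanesulfonate.

mesylate (OMs⁻)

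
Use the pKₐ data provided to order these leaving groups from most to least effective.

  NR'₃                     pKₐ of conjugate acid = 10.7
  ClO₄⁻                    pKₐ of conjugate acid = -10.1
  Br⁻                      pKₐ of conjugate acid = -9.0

Lower conjugate-acid pKₐ ⇒ weaker base ⇒ better leaving group.
Sorting by the given values: ClO₄⁻ (-10.1), Br⁻ (-9.0), NR'₃ (10.7).

ClO₄⁻ > Br⁻ > NR'₃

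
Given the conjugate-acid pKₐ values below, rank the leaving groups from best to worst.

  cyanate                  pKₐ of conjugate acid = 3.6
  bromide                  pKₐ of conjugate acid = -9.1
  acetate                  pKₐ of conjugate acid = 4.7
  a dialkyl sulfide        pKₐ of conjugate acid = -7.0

bromide > a dialkyl sulfide > cyanate > acetate

Lower conjugate-acid pKₐ ⇒ weaker base ⇒ better leaving group.
Sorting by the given values: bromide (-9.1), a dialkyl sulfide (-7.0), cyanate (3.6), acetate (4.7).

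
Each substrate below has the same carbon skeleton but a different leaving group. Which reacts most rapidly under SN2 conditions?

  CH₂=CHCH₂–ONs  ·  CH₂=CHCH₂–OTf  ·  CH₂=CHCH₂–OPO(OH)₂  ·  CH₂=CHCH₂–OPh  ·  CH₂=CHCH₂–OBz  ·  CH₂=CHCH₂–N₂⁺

The skeletons are identical, so relative rate is governed entirely by leaving-group ability.
Leaving-group ability tracks the stability of the departed species; conjugate-acid pKₐ is the usual yardstick (lower pKₐ → better LG).
CH₂=CHCH₂–N₂⁺ loses N₂: no meaningful conjugate acid; N₂ departs as an exceptionally stable neutral molecule
CH₂=CHCH₂–OTf loses OTf⁻: pKₐ(CF₃SO₃H (triflic acid)) ≈ -14
CH₂=CHCH₂–ONs loses ONs⁻: pKₐ(p-O₂NC₆H₄SO₃H) ≈ -3.5
CH₂=CHCH₂–OPO(OH)₂ loses H₂PO₄⁻: pKₐ(H₃PO₄) ≈ 2.1
CH₂=CHCH₂–OBz loses PhCOO⁻: pKₐ(C₆H₅COOH) ≈ 4.2
CH₂=CHCH₂–OPh loses PhO⁻: pKₐ(C₆H₅OH (phenol)) ≈ 10

CH₂=CHCH₂–N₂⁺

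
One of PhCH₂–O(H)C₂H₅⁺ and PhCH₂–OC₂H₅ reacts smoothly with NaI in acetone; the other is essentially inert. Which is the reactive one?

From PhCH₂–OC₂H₅ the departing group would be CH₃CH₂O⁻ (pKₐ(CH₃CH₂OH) ≈ 16). Strong base; alkoxides do not leave unassisted.
From PhCH₂–O(H)C₂H₅⁺ the leaving group is R'OH (pKₐ(R'OH₂⁺) ≈ -2.4). Neutral; leaves from a protonated ether (an oxonium ion, R–O(H)R'⁺).
(In practice PhCH₂–O(H)C₂H₅⁺ is made from PhCH₂–OC₂H₅ by protonation with concentrated HBr, allowing neutral ethanol, rather than ethoxide, to depart.)

PhCH₂–O(H)C₂H₅⁺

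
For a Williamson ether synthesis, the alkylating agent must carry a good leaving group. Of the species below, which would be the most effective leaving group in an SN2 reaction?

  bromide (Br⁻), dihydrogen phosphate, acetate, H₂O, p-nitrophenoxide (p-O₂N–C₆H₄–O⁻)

bromide (Br⁻)

Leaving-group ability tracks the stability of the departed species; conjugate-acid pKₐ is the usual yardstick (lower pKₐ → better LG).
bromide (Br⁻): pKₐ(HBr) ≈ -9
H₂O: pKₐ(H₃O⁺) ≈ -1.7
dihydrogen phosphate: pKₐ(H₃PO₄) ≈ 2.1
acetate: pKₐ(CH₃COOH) ≈ 4.8
p-nitrophenoxide (p-O₂N–C₆H₄–O⁻): pKₐ(p-nitrophenol) ≈ 7.2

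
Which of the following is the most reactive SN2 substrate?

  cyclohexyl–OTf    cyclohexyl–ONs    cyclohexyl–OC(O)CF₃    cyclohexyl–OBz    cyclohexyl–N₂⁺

cyclohexyl–N₂⁺

With the same alkyl group throughout, only the leaving group differentiates the rates.
The more stable X⁻ (or X) is on its own — i.e. the weaker a base it is — the better a leaving group it makes.
cyclohexyl–N₂⁺ loses N₂: no meaningful conjugate acid; N₂ departs as an exceptionally stable neutral molecule
cyclohexyl–OTf loses OTf⁻: pKₐ(CF₃SO₃H (triflic acid)) ≈ -14
cyclohexyl–ONs loses ONs⁻: pKₐ(p-O₂NC₆H₄SO₃H) ≈ -3.5
cyclohexyl–OC(O)CF₃ loses CF₃COO⁻: pKₐ(CF₃COOH) ≈ 0.2
cyclohexyl–OBz loses PhCOO⁻: pKₐ(C₆H₅COOH) ≈ 4.2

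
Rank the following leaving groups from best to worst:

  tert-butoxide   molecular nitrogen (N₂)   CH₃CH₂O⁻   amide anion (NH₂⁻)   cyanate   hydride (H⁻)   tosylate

molecular nitrogen (N₂) > tosylate > cyanate > CH₃CH₂O⁻ > tert-butoxide > hydride (H⁻) > amide anion (NH₂⁻)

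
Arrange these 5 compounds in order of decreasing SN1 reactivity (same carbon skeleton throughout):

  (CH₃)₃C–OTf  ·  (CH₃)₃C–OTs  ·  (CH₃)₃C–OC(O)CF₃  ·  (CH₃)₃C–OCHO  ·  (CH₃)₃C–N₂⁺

(CH₃)₃C–N₂⁺ > (CH₃)₃C–OTf > (CH₃)₃C–OTs > (CH₃)₃C–OC(O)CF₃ > (CH₃)₃C–OCHO

With the same alkyl group throughout, only the leaving group differentiates the rates.
Rank by basicity of the departing species: weakest base leaves most easily.
(CH₃)₃C–N₂⁺ loses N₂: no meaningful conjugate acid; N₂ departs as an exceptionally stable neutral molecule
(CH₃)₃C–OTf loses OTf⁻: pKₐ(CF₃SO₃H (triflic acid)) ≈ -14
(CH₃)₃C–OTs loses OTs⁻: pKₐ(p-CH₃C₆H₄SO₃H (TsOH)) ≈ -2.8
(CH₃)₃C–OC(O)CF₃ loses CF₃COO⁻: pKₐ(CF₃COOH) ≈ 0.2
(CH₃)₃C–OCHO loses HCOO⁻: pKₐ(HCOOH) ≈ 3.8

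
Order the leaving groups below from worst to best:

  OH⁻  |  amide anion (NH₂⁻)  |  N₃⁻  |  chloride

amide anion (NH₂⁻) < OH⁻ < N₃⁻ < chloride

The more stable X⁻ (or X) is on its own — i.e. the weaker a base it is — the better a leaving group it makes.
chloride: pKₐ(HCl) ≈ -7
N₃⁻: pKₐ(HN₃) ≈ 4.7
OH⁻: pKₐ(H₂O) ≈ 15.7
amide anion (NH₂⁻): pKₐ(NH₃) ≈ 38
Reversing gives the worst-to-best order requested.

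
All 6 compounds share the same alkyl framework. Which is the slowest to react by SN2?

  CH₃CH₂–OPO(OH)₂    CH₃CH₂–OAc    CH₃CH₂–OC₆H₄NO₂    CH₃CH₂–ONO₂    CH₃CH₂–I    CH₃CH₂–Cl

CH₃CH₂–OC₆H₄NO₂

The skeletons are identical, so relative rate is governed entirely by leaving-group ability.
Rank by basicity of the departing species: weakest base leaves most easily.
CH₃CH₂–I loses I⁻: pKₐ(HI) ≈ -10
CH₃CH₂–Cl loses Cl⁻: pKₐ(HCl) ≈ -7
CH₃CH₂–ONO₂ loses NO₃⁻: pKₐ(HNO₃) ≈ -1.3
CH₃CH₂–OPO(OH)₂ loses H₂PO₄⁻: pKₐ(H₃PO₄) ≈ 2.1
CH₃CH₂–OAc loses AcO⁻: pKₐ(CH₃COOH) ≈ 4.8
CH₃CH₂–OC₆H₄NO₂ loses p-O₂N–C₆H₄–O⁻: pKₐ(p-nitrophenol) ≈ 7.2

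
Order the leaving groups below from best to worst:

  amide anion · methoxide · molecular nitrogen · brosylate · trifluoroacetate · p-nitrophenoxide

Rank by basicity of the departing species: weakest base leaves most easily.
molecular nitrogen: no meaningful conjugate acid; N₂ departs as an exceptionally stable neutral molecule
brosylate: pKₐ(p-BrC₆H₄SO₃H) ≈ -2.8
trifluoroacetate: pKₐ(CF₃COOH) ≈ 0.2
p-nitrophenoxide: pKₐ(p-nitrophenol) ≈ 7.2
methoxide: pKₐ(CH₃OH) ≈ 15.5
amide anion: pKₐ(NH₃) ≈ 38

molecular nitrogen > brosylate > trifluoroacetate > p-nitrophenoxide > methoxide > amide anion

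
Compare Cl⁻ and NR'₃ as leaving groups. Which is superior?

Cl⁻

Cl⁻ is the better leaving group.
pKₐ(HCl) ≈ -7 versus pKₐ(R'₃NH⁺) ≈ 10.7: Cl⁻ is the much weaker base.
Moderately weak base.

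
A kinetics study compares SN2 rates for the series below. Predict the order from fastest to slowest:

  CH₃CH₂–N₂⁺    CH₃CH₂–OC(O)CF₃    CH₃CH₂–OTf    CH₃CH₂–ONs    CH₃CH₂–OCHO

CH₃CH₂–N₂⁺ > CH₃CH₂–OTf > CH₃CH₂–ONs > CH₃CH₂–OC(O)CF₃ > CH₃CH₂–OCHO

With the same alkyl group throughout, only the leaving group differentiates the rates.
The more stable X⁻ (or X) is on its own — i.e. the weaker a base it is — the better a leaving group it makes.
CH₃CH₂–N₂⁺ loses N₂: no meaningful conjugate acid; N₂ departs as an exceptionally stable neutral molecule
CH₃CH₂–OTf loses OTf⁻: pKₐ(CF₃SO₃H (triflic acid)) ≈ -14
CH₃CH₂–ONs loses ONs⁻: pKₐ(p-O₂NC₆H₄SO₃H) ≈ -3.5
CH₃CH₂–OC(O)CF₃ loses CF₃COO⁻: pKₐ(CF₃COOH) ≈ 0.2
CH₃CH₂–OCHO loses HCOO⁻: pKₐ(HCOOH) ≈ 3.8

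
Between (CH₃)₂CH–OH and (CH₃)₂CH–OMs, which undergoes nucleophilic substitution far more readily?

From (CH₃)₂CH–OH the departing group would be OH⁻ (pKₐ(H₂O) ≈ 15.7). Strong base; essentially never leaves without prior activation.
From (CH₃)₂CH–OMs the leaving group is OMs⁻ (pKₐ(CH₃SO₃H (MsOH)) ≈ -1.9). Resonance-delocalised alkanesulfonate.
(In practice (CH₃)₂CH–OMs is made from (CH₃)₂CH–OH by treatment with MsCl / Et₃N, converting the hydroxyl into a mesylate.)

(CH₃)₂CH–OMs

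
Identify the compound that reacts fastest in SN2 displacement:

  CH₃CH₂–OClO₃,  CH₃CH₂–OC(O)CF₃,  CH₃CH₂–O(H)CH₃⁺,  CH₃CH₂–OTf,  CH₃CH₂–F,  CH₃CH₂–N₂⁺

The skeletons are identical, so relative rate is governed entirely by leaving-group ability.
A good leaving group is a weak base: the lower the pKₐ of its conjugate acid, the more readily it departs.
CH₃CH₂–N₂⁺ loses N₂: no meaningful conjugate acid; N₂ departs as an exceptionally stable neutral molecule
CH₃CH₂–OTf loses OTf⁻: pKₐ(CF₃SO₃H (triflic acid)) ≈ -14
CH₃CH₂–OClO₃ loses ClO₄⁻: pKₐ(HClO₄) ≈ -10
CH₃CH₂–O(H)CH₃⁺ loses R'OH: pKₐ(R'OH₂⁺) ≈ -2.4
CH₃CH₂–OC(O)CF₃ loses CF₃COO⁻: pKₐ(CF₃COOH) ≈ 0.2
CH₃CH₂–F loses F⁻: pKₐ(HF) ≈ 3.2

CH₃CH₂–N₂⁺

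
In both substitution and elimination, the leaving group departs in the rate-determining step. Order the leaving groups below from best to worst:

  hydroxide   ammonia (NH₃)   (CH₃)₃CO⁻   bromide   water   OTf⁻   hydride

OTf⁻ > bromide > water > ammonia (NH₃) > hydroxide > (CH₃)₃CO⁻ > hydride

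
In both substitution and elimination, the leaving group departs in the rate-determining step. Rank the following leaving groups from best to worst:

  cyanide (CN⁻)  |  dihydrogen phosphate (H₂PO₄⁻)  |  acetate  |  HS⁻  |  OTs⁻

Rank by basicity of the departing species: weakest base leaves most easily.
OTs⁻: pKₐ(p-CH₃C₆H₄SO₃H (TsOH)) ≈ -2.8 — resonance-delocalised arenesulfonate
dihydrogen phosphate (H₂PO₄⁻): pKₐ(H₃PO₄) ≈ 2.1
acetate: pKₐ(CH₃COOH) ≈ 4.8 — resonance-stabilised but still a weak base
HS⁻: pKₐ(H₂S) ≈ 7 — larger and more polarisable than the oxygen analogue
cyanide (CN⁻): pKₐ(HCN) ≈ 9.2 — sp carbon stabilises the charge somewhat, but still a poor LG

OTs⁻ > dihydrogen phosphate (H₂PO₄⁻) > acetate > HS⁻ > cyanide (CN⁻)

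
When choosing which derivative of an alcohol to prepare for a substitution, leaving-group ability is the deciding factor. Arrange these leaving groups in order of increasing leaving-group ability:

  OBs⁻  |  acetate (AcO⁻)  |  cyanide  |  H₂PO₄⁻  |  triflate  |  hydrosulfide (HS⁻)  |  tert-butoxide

tert-butoxide < cyanide < hydrosulfide (HS⁻) < acetate (AcO⁻) < H₂PO₄⁻ < OBs⁻ < triflate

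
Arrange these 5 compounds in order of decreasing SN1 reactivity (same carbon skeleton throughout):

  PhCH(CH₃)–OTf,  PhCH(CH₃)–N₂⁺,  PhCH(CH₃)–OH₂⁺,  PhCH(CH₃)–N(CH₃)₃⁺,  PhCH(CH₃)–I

PhCH(CH₃)–N₂⁺ > PhCH(CH₃)–OTf > PhCH(CH₃)–I > PhCH(CH₃)–OH₂⁺ > PhCH(CH₃)–N(CH₃)₃⁺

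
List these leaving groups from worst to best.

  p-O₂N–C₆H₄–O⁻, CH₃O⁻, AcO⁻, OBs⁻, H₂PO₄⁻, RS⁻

A good leaving group is a weak base: the lower the pKₐ of its conjugate acid, the more readily it departs.
OBs⁻: pKₐ(p-BrC₆H₄SO₃H) ≈ -2.8
H₂PO₄⁻: pKₐ(H₃PO₄) ≈ 2.1
AcO⁻: pKₐ(CH₃COOH) ≈ 4.8
p-O₂N–C₆H₄–O⁻: pKₐ(p-nitrophenol) ≈ 7.2
RS⁻: pKₐ(RSH (a thiol)) ≈ 10.5
CH₃O⁻: pKₐ(CH₃OH) ≈ 15.5
Listed from poorest to best leaving group as asked.

CH₃O⁻ < RS⁻ < p-O₂N–C₆H₄–O⁻ < AcO⁻ < H₂PO₄⁻ < OBs⁻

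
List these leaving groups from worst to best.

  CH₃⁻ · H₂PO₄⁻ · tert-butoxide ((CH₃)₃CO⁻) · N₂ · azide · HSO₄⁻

CH₃⁻ < tert-butoxide ((CH₃)₃CO⁻) < azide < H₂PO₄⁻ < HSO₄⁻ < N₂

The more stable X⁻ (or X) is on its own — i.e. the weaker a base it is — the better a leaving group it makes.
N₂: no meaningful conjugate acid; N₂ departs as an exceptionally stable neutral molecule
HSO₄⁻: pKₐ(H₂SO₄) ≈ -3 — conjugate base of a strong mineral acid
H₂PO₄⁻: pKₐ(H₃PO₄) ≈ 2.1 — moderate base; biological leaving group after further activation
azide: pKₐ(HN₃) ≈ 4.7 — linear, resonance-stabilised
tert-butoxide ((CH₃)₃CO⁻): pKₐ(t-BuOH) ≈ 18 — bulky, strongly basic alkoxide
CH₃⁻: pKₐ(CH₄) ≈ 48 — unstabilised carbanion; the worst conceivable leaving group
Reversing gives the worst-to-best order requested.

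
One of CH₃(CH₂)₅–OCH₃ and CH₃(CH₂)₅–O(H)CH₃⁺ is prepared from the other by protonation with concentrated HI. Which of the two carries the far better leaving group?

From CH₃(CH₂)₅–OCH₃ the departing group would be CH₃O⁻ (pKₐ(CH₃OH) ≈ 15.5). Strong base; alkoxides do not leave unassisted.
From CH₃(CH₂)₅–O(H)CH₃⁺ the leaving group is R'OH (pKₐ(R'OH₂⁺) ≈ -2.4). Neutral; leaves from a protonated ether (an oxonium ion, R–O(H)R'⁺).
Protonation with concentrated HI works by allowing neutral methanol, rather than methoxide, to depart, making CH₃(CH₂)₅–O(H)CH₃⁺ enormously more reactive.

CH₃(CH₂)₅–O(H)CH₃⁺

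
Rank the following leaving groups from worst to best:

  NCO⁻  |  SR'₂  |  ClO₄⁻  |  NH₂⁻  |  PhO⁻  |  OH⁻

Leaving-group ability tracks the stability of the departed species; conjugate-acid pKₐ is the usual yardstick (lower pKₐ → better LG).
ClO₄⁻: pKₐ(HClO₄) ≈ -10
SR'₂: pKₐ(R'₂SH⁺) ≈ -7
NCO⁻: pKₐ(HOCN) ≈ 3.5
PhO⁻: pKₐ(C₆H₅OH (phenol)) ≈ 10
OH⁻: pKₐ(H₂O) ≈ 15.7
NH₂⁻: pKₐ(NH₃) ≈ 38
Reversing gives the worst-to-best order requested.

NH₂⁻ < OH⁻ < PhO⁻ < NCO⁻ < SR'₂ < ClO₄⁻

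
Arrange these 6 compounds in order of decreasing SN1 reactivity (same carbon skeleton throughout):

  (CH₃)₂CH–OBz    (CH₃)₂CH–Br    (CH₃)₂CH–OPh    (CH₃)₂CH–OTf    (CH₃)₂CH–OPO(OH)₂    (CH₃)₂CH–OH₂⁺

Same R in every case — rank the leaving groups.
Leaving-group ability tracks the stability of the departed species; conjugate-acid pKₐ is the usual yardstick (lower pKₐ → better LG).
(CH₃)₂CH–OTf loses OTf⁻: pKₐ(CF₃SO₃H (triflic acid)) ≈ -14
(CH₃)₂CH–Br loses Br⁻: pKₐ(HBr) ≈ -9
(CH₃)₂CH–OH₂⁺ loses H₂O: pKₐ(H₃O⁺) ≈ -1.7
(CH₃)₂CH–OPO(OH)₂ loses H₂PO₄⁻: pKₐ(H₃PO₄) ≈ 2.1
(CH₃)₂CH–OBz loses PhCOO⁻: pKₐ(C₆H₅COOH) ≈ 4.2
(CH₃)₂CH–OPh loses PhO⁻: pKₐ(C₆H₅OH (phenol)) ≈ 10

(CH₃)₂CH–OTf > (CH₃)₂CH–Br > (CH₃)₂CH–OH₂⁺ > (CH₃)₂CH–OPO(OH)₂ > (CH₃)₂CH–OBz > (CH₃)₂CH–OPh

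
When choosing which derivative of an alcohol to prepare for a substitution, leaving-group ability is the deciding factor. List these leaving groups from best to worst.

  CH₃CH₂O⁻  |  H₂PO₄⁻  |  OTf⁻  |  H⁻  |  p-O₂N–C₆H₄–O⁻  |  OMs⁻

OTf⁻ > OMs⁻ > H₂PO₄⁻ > p-O₂N–C₆H₄–O⁻ > CH₃CH₂O⁻ > H⁻

The more stable X⁻ (or X) is on its own — i.e. the weaker a base it is — the better a leaving group it makes.
OTf⁻: pKₐ(CF₃SO₃H (triflic acid)) ≈ -14
OMs⁻: pKₐ(CH₃SO₃H (MsOH)) ≈ -1.9
H₂PO₄⁻: pKₐ(H₃PO₄) ≈ 2.1
p-O₂N–C₆H₄–O⁻: pKₐ(p-nitrophenol) ≈ 7.2
CH₃CH₂O⁻: pKₐ(CH₃CH₂OH) ≈ 16
H⁻: pKₐ(H₂) ≈ 36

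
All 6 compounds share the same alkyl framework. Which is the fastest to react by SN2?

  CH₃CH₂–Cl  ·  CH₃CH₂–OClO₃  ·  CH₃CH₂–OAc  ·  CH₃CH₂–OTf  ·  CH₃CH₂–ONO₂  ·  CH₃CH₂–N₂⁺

CH₃CH₂–N₂⁺

Identical carbon frameworks mean the comparison reduces to leaving-group quality.
Leaving-group ability tracks the stability of the departed species; conjugate-acid pKₐ is the usual yardstick (lower pKₐ → better LG).
CH₃CH₂–N₂⁺ loses N₂: no meaningful conjugate acid; N₂ departs as an exceptionally stable neutral molecule
CH₃CH₂–OTf loses OTf⁻: pKₐ(CF₃SO₃H (triflic acid)) ≈ -14
CH₃CH₂–OClO₃ loses ClO₄⁻: pKₐ(HClO₄) ≈ -10
CH₃CH₂–Cl loses Cl⁻: pKₐ(HCl) ≈ -7
CH₃CH₂–ONO₂ loses NO₃⁻: pKₐ(HNO₃) ≈ -1.3
CH₃CH₂–OAc loses AcO⁻: pKₐ(CH₃COOH) ≈ 4.8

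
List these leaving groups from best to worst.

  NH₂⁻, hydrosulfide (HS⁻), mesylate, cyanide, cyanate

The more stable X⁻ (or X) is on its own — i.e. the weaker a base it is — the better a leaving group it makes.
mesylate: pKₐ(CH₃SO₃H (MsOH)) ≈ -1.9 — resonance-delocalised alkanesulfonate
cyanate: pKₐ(HOCN) ≈ 3.5 — resonance between N and O
hydrosulfide (HS⁻): pKₐ(H₂S) ≈ 7 — larger and more polarisable than the oxygen analogue
cyanide: pKₐ(HCN) ≈ 9.2 — sp carbon stabilises the charge somewhat, but still a poor LG
NH₂⁻: pKₐ(NH₃) ≈ 38 — extremely strong base; never a leaving group

mesylate > cyanate > hydrosulfide (HS⁻) > cyanide > NH₂⁻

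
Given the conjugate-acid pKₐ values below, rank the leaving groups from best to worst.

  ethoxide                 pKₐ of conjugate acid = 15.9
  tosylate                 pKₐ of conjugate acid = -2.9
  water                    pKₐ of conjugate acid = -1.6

tosylate > water > ethoxide

Lower conjugate-acid pKₐ ⇒ weaker base ⇒ better leaving group.
Sorting by the given values: tosylate (-2.9), water (-1.6), ethoxide (15.9).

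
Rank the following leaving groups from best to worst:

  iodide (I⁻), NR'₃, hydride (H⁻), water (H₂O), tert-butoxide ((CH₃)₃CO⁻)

iodide (I⁻) > water (H₂O) > NR'₃ > tert-butoxide ((CH₃)₃CO⁻) > hydride (H⁻)

iodide (I⁻): pKₐ(HI) ≈ -10
water (H₂O): pKₐ(H₃O⁺) ≈ -1.7 — neutral; leaves from a protonated alcohol (R–OH₂⁺)
NR'₃: pKₐ(R'₃NH⁺) ≈ 10.7
tert-butoxide ((CH₃)₃CO⁻): pKₐ(t-BuOH) ≈ 18 — bulky, strongly basic alkoxide
hydride (H⁻): pKₐ(H₂) ≈ 36 — extremely strong base; leaves only in special hydride-transfer contexts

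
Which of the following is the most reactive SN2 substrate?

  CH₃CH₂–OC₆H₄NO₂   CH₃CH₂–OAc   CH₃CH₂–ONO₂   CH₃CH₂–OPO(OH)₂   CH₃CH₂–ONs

CH₃CH₂–ONs

With the same alkyl group throughout, only the leaving group differentiates the rates.
A good leaving group is a weak base: the lower the pKₐ of its conjugate acid, the more readily it departs.
CH₃CH₂–ONs loses ONs⁻: pKₐ(p-O₂NC₆H₄SO₃H) ≈ -3.5
CH₃CH₂–ONO₂ loses NO₃⁻: pKₐ(HNO₃) ≈ -1.3
CH₃CH₂–OPO(OH)₂ loses H₂PO₄⁻: pKₐ(H₃PO₄) ≈ 2.1
CH₃CH₂–OAc loses AcO⁻: pKₐ(CH₃COOH) ≈ 4.8
CH₃CH₂–OC₆H₄NO₂ loses p-O₂N–C₆H₄–O⁻: pKₐ(p-nitrophenol) ≈ 7.2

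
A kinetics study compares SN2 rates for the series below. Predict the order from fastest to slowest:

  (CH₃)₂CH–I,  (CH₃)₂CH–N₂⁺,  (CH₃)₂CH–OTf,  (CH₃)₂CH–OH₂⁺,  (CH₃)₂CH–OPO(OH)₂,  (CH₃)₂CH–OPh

(CH₃)₂CH–N₂⁺ > (CH₃)₂CH–OTf > (CH₃)₂CH–I > (CH₃)₂CH–OH₂⁺ > (CH₃)₂CH–OPO(OH)₂ > (CH₃)₂CH–OPh

Same R in every case — rank the leaving groups.
The more stable X⁻ (or X) is on its own — i.e. the weaker a base it is — the better a leaving group it makes.
(CH₃)₂CH–N₂⁺ loses N₂: no meaningful conjugate acid; N₂ departs as an exceptionally stable neutral molecule
(CH₃)₂CH–OTf loses OTf⁻: pKₐ(CF₃SO₃H (triflic acid)) ≈ -14
(CH₃)₂CH–I loses I⁻: pKₐ(HI) ≈ -10
(CH₃)₂CH–OH₂⁺ loses H₂O: pKₐ(H₃O⁺) ≈ -1.7
(CH₃)₂CH–OPO(OH)₂ loses H₂PO₄⁻: pKₐ(H₃PO₄) ≈ 2.1
(CH₃)₂CH–OPh loses PhO⁻: pKₐ(C₆H₅OH (phenol)) ≈ 10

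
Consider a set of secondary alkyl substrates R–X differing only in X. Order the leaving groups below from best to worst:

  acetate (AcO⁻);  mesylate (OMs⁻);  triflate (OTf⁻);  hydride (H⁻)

triflate (OTf⁻) > mesylate (OMs⁻) > acetate (AcO⁻) > hydride (H⁻)

The more stable X⁻ (or X) is on its own — i.e. the weaker a base it is — the better a leaving group it makes.
triflate (OTf⁻): pKₐ(CF₃SO₃H (triflic acid)) ≈ -14
mesylate (OMs⁻): pKₐ(CH₃SO₃H (MsOH)) ≈ -1.9
acetate (AcO⁻): pKₐ(CH₃COOH) ≈ 4.8
hydride (H⁻): pKₐ(H₂) ≈ 36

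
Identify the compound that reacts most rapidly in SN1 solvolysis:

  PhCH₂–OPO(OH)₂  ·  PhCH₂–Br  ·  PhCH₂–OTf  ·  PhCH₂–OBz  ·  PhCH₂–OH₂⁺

PhCH₂–OTf

Same R in every case — rank the leaving groups.
Rank by basicity of the departing species: weakest base leaves most easily.
PhCH₂–OTf loses OTf⁻: pKₐ(CF₃SO₃H (triflic acid)) ≈ -14
PhCH₂–Br loses Br⁻: pKₐ(HBr) ≈ -9
PhCH₂–OH₂⁺ loses H₂O: pKₐ(H₃O⁺) ≈ -1.7
PhCH₂–OPO(OH)₂ loses H₂PO₄⁻: pKₐ(H₃PO₄) ≈ 2.1
PhCH₂–OBz loses PhCOO⁻: pKₐ(C₆H₅COOH) ≈ 4.2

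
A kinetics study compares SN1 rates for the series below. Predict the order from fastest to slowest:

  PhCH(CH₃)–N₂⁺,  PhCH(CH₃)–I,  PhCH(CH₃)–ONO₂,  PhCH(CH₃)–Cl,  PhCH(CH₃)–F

With the same alkyl group throughout, only the leaving group differentiates the rates.
Rank by basicity of the departing species: weakest base leaves most easily.
PhCH(CH₃)–N₂⁺ loses N₂: no meaningful conjugate acid; N₂ departs as an exceptionally stable neutral molecule
PhCH(CH₃)–I loses I⁻: pKₐ(HI) ≈ -10
PhCH(CH₃)–Cl loses Cl⁻: pKₐ(HCl) ≈ -7
PhCH(CH₃)–ONO₂ loses NO₃⁻: pKₐ(HNO₃) ≈ -1.3
PhCH(CH₃)–F loses F⁻: pKₐ(HF) ≈ 3.2

PhCH(CH₃)–N₂⁺ > PhCH(CH₃)–I > PhCH(CH₃)–Cl > PhCH(CH₃)–ONO₂ > PhCH(CH₃)–F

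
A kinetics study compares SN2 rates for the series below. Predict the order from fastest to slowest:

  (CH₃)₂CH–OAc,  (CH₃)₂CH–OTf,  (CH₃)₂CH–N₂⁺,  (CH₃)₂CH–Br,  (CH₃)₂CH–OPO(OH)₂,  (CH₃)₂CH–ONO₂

(CH₃)₂CH–N₂⁺ > (CH₃)₂CH–OTf > (CH₃)₂CH–Br > (CH₃)₂CH–ONO₂ > (CH₃)₂CH–OPO(OH)₂ > (CH₃)₂CH–OAc

The skeletons are identical, so relative rate is governed entirely by leaving-group ability.
Rank by basicity of the departing species: weakest base leaves most easily.
(CH₃)₂CH–N₂⁺ loses N₂: no meaningful conjugate acid; N₂ departs as an exceptionally stable neutral molecule
(CH₃)₂CH–OTf loses OTf⁻: pKₐ(CF₃SO₃H (triflic acid)) ≈ -14
(CH₃)₂CH–Br loses Br⁻: pKₐ(HBr) ≈ -9
(CH₃)₂CH–ONO₂ loses NO₃⁻: pKₐ(HNO₃) ≈ -1.3
(CH₃)₂CH–OPO(OH)₂ loses H₂PO₄⁻: pKₐ(H₃PO₄) ≈ 2.1
(CH₃)₂CH–OAc loses AcO⁻: pKₐ(CH₃COOH) ≈ 4.8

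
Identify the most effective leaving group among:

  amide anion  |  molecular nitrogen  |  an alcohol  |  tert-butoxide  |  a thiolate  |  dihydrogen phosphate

molecular nitrogen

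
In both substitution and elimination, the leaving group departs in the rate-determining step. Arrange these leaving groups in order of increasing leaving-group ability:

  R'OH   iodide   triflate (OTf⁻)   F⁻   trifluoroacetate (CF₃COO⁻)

Leaving-group ability tracks the stability of the departed species; conjugate-acid pKₐ is the usual yardstick (lower pKₐ → better LG).
triflate (OTf⁻): pKₐ(CF₃SO₃H (triflic acid)) ≈ -14 — charge spread over three oxygens and a CF₃ group; the premier leaving group in synthesis
iodide: pKₐ(HI) ≈ -10
R'OH: pKₐ(R'OH₂⁺) ≈ -2.4 — neutral; leaves from a protonated ether (an oxonium ion, R–O(H)R'⁺)
trifluoroacetate (CF₃COO⁻): pKₐ(CF₃COOH) ≈ 0.2 — strongly electron-withdrawing CF₃ stabilises the carboxylate
F⁻: pKₐ(HF) ≈ 3.2 — small and strongly basic; the poor halide leaving group
Listed from poorest to best leaving group as asked.

F⁻ < trifluoroacetate (CF₃COO⁻) < R'OH < iodide < triflate (OTf⁻)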